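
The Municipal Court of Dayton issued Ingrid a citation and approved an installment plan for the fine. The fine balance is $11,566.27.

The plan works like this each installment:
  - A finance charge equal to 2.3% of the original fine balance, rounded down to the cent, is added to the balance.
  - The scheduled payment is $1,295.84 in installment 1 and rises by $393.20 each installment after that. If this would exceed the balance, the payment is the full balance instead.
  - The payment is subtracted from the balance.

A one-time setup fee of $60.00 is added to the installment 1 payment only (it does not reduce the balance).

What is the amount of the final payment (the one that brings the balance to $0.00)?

$2,751.19

Installment 1: $11,566.27 +$266.02 interest = $11,832.29; pay $1,295.84 (+ $60.00 fee) → $10,536.45
Installment 2: $10,536.45 +$266.02 interest = $10,802.47; pay $1,689.04 → $9,113.43
Installment 3: $9,113.43 +$266.02 interest = $9,379.45; pay $2,082.24 → $7,297.21
Installment 4: $7,297.21 +$266.02 interest = $7,563.23; pay $2,475.44 → $5,087.79
Installment 5: $5,087.79 +$266.02 interest = $5,353.81; pay $2,868.64 → $2,485.17
Installment 6: $2,485.17 +$266.02 interest = $2,751.19; pay $2,751.19 → $0.00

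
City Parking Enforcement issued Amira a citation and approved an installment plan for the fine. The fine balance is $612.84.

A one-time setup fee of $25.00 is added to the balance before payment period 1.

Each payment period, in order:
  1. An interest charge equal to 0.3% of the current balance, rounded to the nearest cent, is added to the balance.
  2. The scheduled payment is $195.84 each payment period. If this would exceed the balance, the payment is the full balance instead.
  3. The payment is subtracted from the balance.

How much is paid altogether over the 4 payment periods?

$641.99

Payment period 1: $637.84 +$1.91 interest = $639.75; pay $195.84 → $443.91
Payment period 2: $443.91 +$1.33 interest = $445.24; pay $195.84 → $249.40
Payment period 3: $249.40 +$0.75 interest = $250.15; pay $195.84 → $54.31
Payment period 4: $54.31 +$0.16 interest = $54.47; pay $54.47 → $0.00
Total paid: $641.99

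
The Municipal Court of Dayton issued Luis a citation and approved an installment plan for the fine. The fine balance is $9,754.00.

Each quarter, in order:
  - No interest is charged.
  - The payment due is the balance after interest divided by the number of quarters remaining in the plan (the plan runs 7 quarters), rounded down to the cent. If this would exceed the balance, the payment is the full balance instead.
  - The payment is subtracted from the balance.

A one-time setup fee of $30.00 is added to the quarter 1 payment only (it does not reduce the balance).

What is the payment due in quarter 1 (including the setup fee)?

Quarter 1: opening $9,754.00; payment $1,393.42 (+ $30.00 fee); balance $8,360.58

$1,423.42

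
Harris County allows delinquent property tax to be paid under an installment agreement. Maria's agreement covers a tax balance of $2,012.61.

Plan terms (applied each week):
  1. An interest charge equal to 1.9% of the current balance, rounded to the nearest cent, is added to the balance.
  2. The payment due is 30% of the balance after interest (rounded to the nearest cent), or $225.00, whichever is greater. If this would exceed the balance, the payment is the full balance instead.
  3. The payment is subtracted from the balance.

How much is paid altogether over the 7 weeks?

$2,128.73

Week 1: $2,012.61 +$38.24 interest = $2,050.85; pay $615.26 → $1,435.59
Week 2: $1,435.59 +$27.28 interest = $1,462.87; pay $438.86 → $1,024.01
Week 3: $1,024.01 +$19.46 interest = $1,043.47; pay $313.04 → $730.43
Week 4: $730.43 +$13.88 interest = $744.31; pay $225.00 → $519.31
Week 5: $519.31 +$9.87 interest = $529.18; pay $225.00 → $304.18
Week 6: $304.18 +$5.78 interest = $309.96; pay $225.00 → $84.96
Week 7: $84.96 +$1.61 interest = $86.57; pay $86.57 → $0.00
Total paid: $2,128.73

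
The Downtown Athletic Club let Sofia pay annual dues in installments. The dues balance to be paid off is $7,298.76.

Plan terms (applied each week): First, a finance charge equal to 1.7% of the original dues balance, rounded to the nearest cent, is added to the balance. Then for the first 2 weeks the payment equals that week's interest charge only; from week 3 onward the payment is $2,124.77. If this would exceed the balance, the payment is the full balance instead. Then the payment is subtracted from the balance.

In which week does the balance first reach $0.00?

Week 1: $7,298.76 +$124.08 interest = $7,422.84; pay $124.08 → $7,298.76
Week 2: $7,298.76 +$124.08 interest = $7,422.84; pay $124.08 → $7,298.76
Week 3: $7,298.76 +$124.08 interest = $7,422.84; pay $2,124.77 → $5,298.07
Week 4: $5,298.07 +$124.08 interest = $5,422.15; pay $2,124.77 → $3,297.38
Week 5: $3,297.38 +$124.08 interest = $3,421.46; pay $2,124.77 → $1,296.69
Week 6: $1,296.69 +$124.08 interest = $1,420.77; pay $1,420.77 → $0.00
Balance reaches $0.00 in week 6.

6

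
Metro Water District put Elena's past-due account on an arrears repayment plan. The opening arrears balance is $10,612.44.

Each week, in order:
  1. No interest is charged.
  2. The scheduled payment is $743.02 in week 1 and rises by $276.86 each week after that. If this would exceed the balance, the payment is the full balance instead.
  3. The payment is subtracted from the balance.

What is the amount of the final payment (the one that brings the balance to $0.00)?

Week 1: $10,612.44 − $743.02 → $9,869.42
Week 2: $9,869.42 − $1,019.88 → $8,849.54
Week 3: $8,849.54 − $1,296.74 → $7,552.80
Week 4: $7,552.80 − $1,573.60 → $5,979.20
Week 5: $5,979.20 − $1,850.46 → $4,128.74
Week 6: $4,128.74 − $2,127.32 → $2,001.42
Week 7: $2,001.42 − $2,001.42 → $0.00

$2,001.42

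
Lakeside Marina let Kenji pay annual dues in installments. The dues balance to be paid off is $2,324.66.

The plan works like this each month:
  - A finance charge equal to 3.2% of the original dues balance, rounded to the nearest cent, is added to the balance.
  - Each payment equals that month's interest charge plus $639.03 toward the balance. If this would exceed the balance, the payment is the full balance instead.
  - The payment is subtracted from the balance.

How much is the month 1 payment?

# | Opening | Interest | Payment | End bal
1 | $2,324.66 | $74.39 | $713.42 | $1,685.63

$713.42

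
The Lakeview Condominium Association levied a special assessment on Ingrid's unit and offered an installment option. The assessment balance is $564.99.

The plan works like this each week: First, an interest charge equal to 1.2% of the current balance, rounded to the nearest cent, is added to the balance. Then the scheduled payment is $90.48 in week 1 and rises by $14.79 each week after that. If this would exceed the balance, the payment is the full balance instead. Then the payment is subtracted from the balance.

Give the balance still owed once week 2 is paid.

$381.80

Week 1: opening $564.99; interest $6.78 → $571.77; payment $90.48; balance $481.29
Week 2: opening $481.29; interest $5.78 → $487.07; payment $105.27; balance $381.80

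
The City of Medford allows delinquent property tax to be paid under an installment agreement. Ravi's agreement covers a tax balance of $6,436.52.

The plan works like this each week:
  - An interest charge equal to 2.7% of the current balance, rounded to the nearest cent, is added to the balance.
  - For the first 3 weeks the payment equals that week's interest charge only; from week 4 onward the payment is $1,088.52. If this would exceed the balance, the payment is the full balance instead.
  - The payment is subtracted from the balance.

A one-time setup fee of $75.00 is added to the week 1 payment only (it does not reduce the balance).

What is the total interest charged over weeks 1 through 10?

Week 1: opening $6,436.52; interest $173.79 → $6,610.31; payment $173.79 (+ $75.00 fee); balance $6,436.52
Week 2: opening $6,436.52; interest $173.79 → $6,610.31; payment $173.79; balance $6,436.52
Week 3: opening $6,436.52; interest $173.79 → $6,610.31; payment $173.79; balance $6,436.52
Week 4: opening $6,436.52; interest $173.79 → $6,610.31; payment $1,088.52; balance $5,521.79
Week 5: opening $5,521.79; interest $149.09 → $5,670.88; payment $1,088.52; balance $4,582.36
Week 6: opening $4,582.36; interest $123.72 → $4,706.08; payment $1,088.52; balance $3,617.56
Week 7: opening $3,617.56; interest $97.67 → $3,715.23; payment $1,088.52; balance $2,626.71
Week 8: opening $2,626.71; interest $70.92 → $2,697.63; payment $1,088.52; balance $1,609.11
Week 9: opening $1,609.11; interest $43.45 → $1,652.56; payment $1,088.52; balance $564.04
Week 10: opening $564.04; interest $15.23 → $579.27; payment $579.27; balance $0.00
Total interest: $173.79 + $173.79 + $173.79 + $173.79 + $149.09 + $123.72 + $97.67 + $70.92 + $43.45 + $15.23 = $1,195.24

$1,195.24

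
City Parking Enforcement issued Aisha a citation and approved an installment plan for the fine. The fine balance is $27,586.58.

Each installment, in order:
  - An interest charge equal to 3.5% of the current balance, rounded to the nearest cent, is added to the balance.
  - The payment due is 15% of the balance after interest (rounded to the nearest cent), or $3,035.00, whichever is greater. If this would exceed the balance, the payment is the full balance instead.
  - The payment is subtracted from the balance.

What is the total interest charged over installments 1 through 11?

Installment 1: $27,586.58 +$965.53 interest = $28,552.11; pay $4,282.82 → $24,269.29
Installment 2: $24,269.29 +$849.43 interest = $25,118.72; pay $3,767.81 → $21,350.91
Installment 3: $21,350.91 +$747.28 interest = $22,098.19; pay $3,314.73 → $18,783.46
Installment 4: $18,783.46 +$657.42 interest = $19,440.88; pay $3,035.00 → $16,405.88
Installment 5: $16,405.88 +$574.21 interest = $16,980.09; pay $3,035.00 → $13,945.09
Installment 6: $13,945.09 +$488.08 interest = $14,433.17; pay $3,035.00 → $11,398.17
Installment 7: $11,398.17 +$398.94 interest = $11,797.11; pay $3,035.00 → $8,762.11
Installment 8: $8,762.11 +$306.67 interest = $9,068.78; pay $3,035.00 → $6,033.78
Installment 9: $6,033.78 +$211.18 interest = $6,244.96; pay $3,035.00 → $3,209.96
Installment 10: $3,209.96 +$112.35 interest = $3,322.31; pay $3,035.00 → $287.31
Installment 11: $287.31 +$10.06 interest = $297.37; pay $297.37 → $0.00
Total interest: $965.53 + $849.43 + $747.28 + $657.42 + $574.21 + $488.08 + $398.94 + $306.67 + $211.18 + $112.35 + $10.06 = $5,321.15

$5,321.15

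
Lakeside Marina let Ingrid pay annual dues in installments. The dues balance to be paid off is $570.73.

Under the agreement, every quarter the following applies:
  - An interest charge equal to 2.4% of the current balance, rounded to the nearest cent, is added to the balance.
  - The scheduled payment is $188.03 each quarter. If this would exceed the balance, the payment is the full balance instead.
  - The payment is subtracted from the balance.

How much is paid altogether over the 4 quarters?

Quarter 1: $570.73 +$13.70 interest = $584.43; pay $188.03 → $396.40
Quarter 2: $396.40 +$9.51 interest = $405.91; pay $188.03 → $217.88
Quarter 3: $217.88 +$5.23 interest = $223.11; pay $188.03 → $35.08
Quarter 4: $35.08 +$0.84 interest = $35.92; pay $35.92 → $0.00
Total paid: $600.01

$600.01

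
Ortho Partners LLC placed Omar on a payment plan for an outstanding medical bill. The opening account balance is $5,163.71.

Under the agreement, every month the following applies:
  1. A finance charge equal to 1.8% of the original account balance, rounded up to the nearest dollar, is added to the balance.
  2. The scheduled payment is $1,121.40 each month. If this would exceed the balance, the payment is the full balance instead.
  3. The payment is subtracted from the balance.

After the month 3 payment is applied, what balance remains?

Month 1: opening $5,163.71; interest $93.00 → $5,256.71; payment $1,121.40; balance $4,135.31
Month 2: opening $4,135.31; interest $93.00 → $4,228.31; payment $1,121.40; balance $3,106.91
Month 3: opening $3,106.91; interest $93.00 → $3,199.91; payment $1,121.40; balance $2,078.51

$2,078.51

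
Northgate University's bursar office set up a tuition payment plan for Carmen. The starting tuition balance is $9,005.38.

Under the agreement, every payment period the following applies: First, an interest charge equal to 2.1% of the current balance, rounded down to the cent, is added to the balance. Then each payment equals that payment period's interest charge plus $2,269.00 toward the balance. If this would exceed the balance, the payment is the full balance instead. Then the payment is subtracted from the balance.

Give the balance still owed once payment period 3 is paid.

Payment period 1: $9,005.38 +$189.11 interest = $9,194.49; pay $2,458.11 → $6,736.38
Payment period 2: $6,736.38 +$141.46 interest = $6,877.84; pay $2,410.46 → $4,467.38
Payment period 3: $4,467.38 +$93.81 interest = $4,561.19; pay $2,362.81 → $2,198.38

$2,198.38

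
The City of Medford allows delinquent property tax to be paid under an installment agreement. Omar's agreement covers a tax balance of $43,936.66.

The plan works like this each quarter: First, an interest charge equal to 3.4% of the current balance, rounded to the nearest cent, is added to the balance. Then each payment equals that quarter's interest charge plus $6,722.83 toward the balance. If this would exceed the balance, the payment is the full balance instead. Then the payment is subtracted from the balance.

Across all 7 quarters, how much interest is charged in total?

Quarter 1: $43,936.66 +$1,493.85 interest = $45,430.51; pay $8,216.68 → $37,213.83
Quarter 2: $37,213.83 +$1,265.27 interest = $38,479.10; pay $7,988.10 → $30,491.00
Quarter 3: $30,491.00 +$1,036.69 interest = $31,527.69; pay $7,759.52 → $23,768.17
Quarter 4: $23,768.17 +$808.12 interest = $24,576.29; pay $7,530.95 → $17,045.34
Quarter 5: $17,045.34 +$579.54 interest = $17,624.88; pay $7,302.37 → $10,322.51
Quarter 6: $10,322.51 +$350.97 interest = $10,673.48; pay $7,073.80 → $3,599.68
Quarter 7: $3,599.68 +$122.39 interest = $3,722.07; pay $3,722.07 → $0.00
Total interest: $1,493.85 + $1,265.27 + $1,036.69 + $808.12 + $579.54 + $350.97 + $122.39 = $5,656.83

$5,656.83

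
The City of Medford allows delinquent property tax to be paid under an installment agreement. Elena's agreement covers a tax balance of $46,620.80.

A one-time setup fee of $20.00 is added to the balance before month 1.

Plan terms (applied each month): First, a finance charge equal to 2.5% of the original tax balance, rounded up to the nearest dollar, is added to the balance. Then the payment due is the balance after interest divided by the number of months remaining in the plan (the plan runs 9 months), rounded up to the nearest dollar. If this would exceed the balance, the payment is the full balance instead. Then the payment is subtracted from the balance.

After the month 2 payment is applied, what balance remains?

# | Opening | Interest | Payment | End bal
1 | $46,640.80 | $1,166.00 | $5,312.00 | $42,494.80
2 | $42,494.80 | $1,166.00 | $5,458.00 | $38,202.80

$38,202.80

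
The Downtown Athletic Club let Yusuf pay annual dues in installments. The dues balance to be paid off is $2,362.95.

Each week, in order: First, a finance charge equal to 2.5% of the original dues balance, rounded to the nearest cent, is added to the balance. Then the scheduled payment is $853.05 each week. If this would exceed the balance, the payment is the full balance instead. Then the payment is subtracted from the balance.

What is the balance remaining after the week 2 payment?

# | Opening | Interest | Payment | End bal
1 | $2,362.95 | $59.07 | $853.05 | $1,568.97
2 | $1,568.97 | $59.07 | $853.05 | $774.99

$774.99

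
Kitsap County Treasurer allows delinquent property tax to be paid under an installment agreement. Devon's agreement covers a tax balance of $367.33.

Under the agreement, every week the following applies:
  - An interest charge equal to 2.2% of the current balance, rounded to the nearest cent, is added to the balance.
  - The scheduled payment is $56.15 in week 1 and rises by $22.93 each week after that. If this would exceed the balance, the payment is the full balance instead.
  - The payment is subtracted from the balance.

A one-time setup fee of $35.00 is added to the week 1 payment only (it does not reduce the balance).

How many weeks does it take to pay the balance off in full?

Week 1: opening $367.33; interest $8.08 → $375.41; payment $56.15 (+ $35.00 fee); balance $319.26
Week 2: opening $319.26; interest $7.02 → $326.28; payment $79.08; balance $247.20
Week 3: opening $247.20; interest $5.44 → $252.64; payment $102.01; balance $150.63
Week 4: opening $150.63; interest $3.31 → $153.94; payment $124.94; balance $29.00
Week 5: opening $29.00; interest $0.64 → $29.64; payment $29.64; balance $0.00
Balance reaches $0.00 in week 5.

5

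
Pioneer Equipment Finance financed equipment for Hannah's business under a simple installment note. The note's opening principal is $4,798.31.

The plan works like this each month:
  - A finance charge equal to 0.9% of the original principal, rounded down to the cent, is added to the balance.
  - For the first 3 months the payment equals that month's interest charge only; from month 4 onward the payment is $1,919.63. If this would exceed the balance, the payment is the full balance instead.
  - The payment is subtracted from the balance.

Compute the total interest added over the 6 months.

Month 1: $4,798.31 +$43.18 interest = $4,841.49; pay $43.18 → $4,798.31
Month 2: $4,798.31 +$43.18 interest = $4,841.49; pay $43.18 → $4,798.31
Month 3: $4,798.31 +$43.18 interest = $4,841.49; pay $43.18 → $4,798.31
Month 4: $4,798.31 +$43.18 interest = $4,841.49; pay $1,919.63 → $2,921.86
Month 5: $2,921.86 +$43.18 interest = $2,965.04; pay $1,919.63 → $1,045.41
Month 6: $1,045.41 +$43.18 interest = $1,088.59; pay $1,088.59 → $0.00
Total interest: $43.18 + $43.18 + $43.18 + $43.18 + $43.18 + $43.18 = $259.08

$259.08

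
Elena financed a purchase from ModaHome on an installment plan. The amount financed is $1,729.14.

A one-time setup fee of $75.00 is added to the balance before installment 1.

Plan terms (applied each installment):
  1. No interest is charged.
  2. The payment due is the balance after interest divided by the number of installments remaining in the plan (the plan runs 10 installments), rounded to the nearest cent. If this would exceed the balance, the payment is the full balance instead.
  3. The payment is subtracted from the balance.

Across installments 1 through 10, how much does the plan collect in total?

$1,804.14

Installment 1: opening $1,804.14; payment $180.41; balance $1,623.73
Installment 2: opening $1,623.73; payment $180.41; balance $1,443.32
Installment 3: opening $1,443.32; payment $180.42; balance $1,262.90
Installment 4: opening $1,262.90; payment $180.41; balance $1,082.49
Installment 5: opening $1,082.49; payment $180.42; balance $902.07
Installment 6: opening $902.07; payment $180.41; balance $721.66
Installment 7: opening $721.66; payment $180.42; balance $541.24
Installment 8: opening $541.24; payment $180.41; balance $360.83
Installment 9: opening $360.83; payment $180.42; balance $180.41
Installment 10: opening $180.41; payment $180.41; balance $0.00
Total paid: $1,804.14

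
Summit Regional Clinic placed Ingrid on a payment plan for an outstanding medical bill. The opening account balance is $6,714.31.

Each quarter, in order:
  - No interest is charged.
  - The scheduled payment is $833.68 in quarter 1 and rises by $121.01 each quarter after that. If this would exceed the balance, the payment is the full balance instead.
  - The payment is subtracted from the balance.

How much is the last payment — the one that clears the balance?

Quarter 1: opening $6,714.31; payment $833.68; balance $5,880.63
Quarter 2: opening $5,880.63; payment $954.69; balance $4,925.94
Quarter 3: opening $4,925.94; payment $1,075.70; balance $3,850.24
Quarter 4: opening $3,850.24; payment $1,196.71; balance $2,653.53
Quarter 5: opening $2,653.53; payment $1,317.72; balance $1,335.81
Quarter 6: opening $1,335.81; payment $1,335.81; balance $0.00

$1,335.81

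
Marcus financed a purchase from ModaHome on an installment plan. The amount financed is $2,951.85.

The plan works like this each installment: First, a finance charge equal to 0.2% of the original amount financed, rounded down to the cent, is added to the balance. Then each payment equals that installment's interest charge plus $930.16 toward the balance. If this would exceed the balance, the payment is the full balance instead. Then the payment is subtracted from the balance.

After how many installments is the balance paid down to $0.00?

Installment 1: opening $2,951.85; interest $5.90 → $2,957.75; payment $936.06; balance $2,021.69
Installment 2: opening $2,021.69; interest $5.90 → $2,027.59; payment $936.06; balance $1,091.53
Installment 3: opening $1,091.53; interest $5.90 → $1,097.43; payment $936.06; balance $161.37
Installment 4: opening $161.37; interest $5.90 → $167.27; payment $167.27; balance $0.00
Balance reaches $0.00 in installment 4.

4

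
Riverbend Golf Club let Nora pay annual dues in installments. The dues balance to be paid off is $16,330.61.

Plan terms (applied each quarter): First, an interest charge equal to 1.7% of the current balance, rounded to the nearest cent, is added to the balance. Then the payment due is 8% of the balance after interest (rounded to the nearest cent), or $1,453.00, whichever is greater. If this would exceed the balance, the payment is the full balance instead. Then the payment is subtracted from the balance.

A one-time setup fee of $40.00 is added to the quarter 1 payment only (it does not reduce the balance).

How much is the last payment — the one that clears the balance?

$843.72

Quarter 1: opening $16,330.61; interest $277.62 → $16,608.23; payment $1,453.00 (+ $40.00 fee); balance $15,155.23
Quarter 2: opening $15,155.23; interest $257.64 → $15,412.87; payment $1,453.00; balance $13,959.87
Quarter 3: opening $13,959.87; interest $237.32 → $14,197.19; payment $1,453.00; balance $12,744.19
Quarter 4: opening $12,744.19; interest $216.65 → $12,960.84; payment $1,453.00; balance $11,507.84
Quarter 5: opening $11,507.84; interest $195.63 → $11,703.47; payment $1,453.00; balance $10,250.47
Quarter 6: opening $10,250.47; interest $174.26 → $10,424.73; payment $1,453.00; balance $8,971.73
Quarter 7: opening $8,971.73; interest $152.52 → $9,124.25; payment $1,453.00; balance $7,671.25
Quarter 8: opening $7,671.25; interest $130.41 → $7,801.66; payment $1,453.00; balance $6,348.66
Quarter 9: opening $6,348.66; interest $107.93 → $6,456.59; payment $1,453.00; balance $5,003.59
Quarter 10: opening $5,003.59; interest $85.06 → $5,088.65; payment $1,453.00; balance $3,635.65
Quarter 11: opening $3,635.65; interest $61.81 → $3,697.46; payment $1,453.00; balance $2,244.46
Quarter 12: opening $2,244.46; interest $38.16 → $2,282.62; payment $1,453.00; balance $829.62
Quarter 13: opening $829.62; interest $14.10 → $843.72; payment $843.72; balance $0.00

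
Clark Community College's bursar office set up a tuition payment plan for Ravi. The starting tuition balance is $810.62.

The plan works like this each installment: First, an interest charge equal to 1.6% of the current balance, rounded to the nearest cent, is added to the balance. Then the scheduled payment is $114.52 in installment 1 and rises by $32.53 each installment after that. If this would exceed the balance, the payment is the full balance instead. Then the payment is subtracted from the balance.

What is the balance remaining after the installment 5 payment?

# | Opening | Interest | Payment | End bal
1 | $810.62 | $12.97 | $114.52 | $709.07
2 | $709.07 | $11.35 | $147.05 | $573.37
3 | $573.37 | $9.17 | $179.58 | $402.96
4 | $402.96 | $6.45 | $212.11 | $197.30
5 | $197.30 | $3.16 | $200.46 | $0.00

$0.00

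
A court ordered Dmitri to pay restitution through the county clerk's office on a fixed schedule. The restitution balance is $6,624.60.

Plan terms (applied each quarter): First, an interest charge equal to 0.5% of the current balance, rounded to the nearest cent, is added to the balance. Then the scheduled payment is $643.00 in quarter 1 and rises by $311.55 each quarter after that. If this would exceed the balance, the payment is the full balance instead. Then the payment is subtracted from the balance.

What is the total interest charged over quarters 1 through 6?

$121.42

# | Opening | Interest | Payment | End bal
1 | $6,624.60 | $33.12 | $643.00 | $6,014.72
2 | $6,014.72 | $30.07 | $954.55 | $5,090.24
3 | $5,090.24 | $25.45 | $1,266.10 | $3,849.59
4 | $3,849.59 | $19.25 | $1,577.65 | $2,291.19
5 | $2,291.19 | $11.46 | $1,889.20 | $413.45
6 | $413.45 | $2.07 | $415.52 | $0.00
Total interest: $33.12 + $30.07 + $25.45 + $19.25 + $11.46 + $2.07 = $121.42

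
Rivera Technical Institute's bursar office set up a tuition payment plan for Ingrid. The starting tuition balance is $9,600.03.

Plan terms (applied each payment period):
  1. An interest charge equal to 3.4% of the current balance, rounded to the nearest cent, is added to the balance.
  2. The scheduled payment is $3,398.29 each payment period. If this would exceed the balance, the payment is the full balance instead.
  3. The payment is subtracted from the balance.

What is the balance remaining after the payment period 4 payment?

$0.00

Payment period 1: $9,600.03 +$326.40 interest = $9,926.43; pay $3,398.29 → $6,528.14
Payment period 2: $6,528.14 +$221.96 interest = $6,750.10; pay $3,398.29 → $3,351.81
Payment period 3: $3,351.81 +$113.96 interest = $3,465.77; pay $3,398.29 → $67.48
Payment period 4: $67.48 +$2.29 interest = $69.77; pay $69.77 → $0.00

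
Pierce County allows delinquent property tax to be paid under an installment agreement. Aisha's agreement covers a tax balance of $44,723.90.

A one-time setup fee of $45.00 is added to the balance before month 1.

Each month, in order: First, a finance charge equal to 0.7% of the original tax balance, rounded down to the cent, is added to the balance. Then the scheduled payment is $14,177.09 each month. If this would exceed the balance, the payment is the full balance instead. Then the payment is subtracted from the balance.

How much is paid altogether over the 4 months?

$46,021.14

Month 1: opening $44,768.90; interest $313.06 → $45,081.96; payment $14,177.09; balance $30,904.87
Month 2: opening $30,904.87; interest $313.06 → $31,217.93; payment $14,177.09; balance $17,040.84
Month 3: opening $17,040.84; interest $313.06 → $17,353.90; payment $14,177.09; balance $3,176.81
Month 4: opening $3,176.81; interest $313.06 → $3,489.87; payment $3,489.87; balance $0.00
Total paid: $46,021.14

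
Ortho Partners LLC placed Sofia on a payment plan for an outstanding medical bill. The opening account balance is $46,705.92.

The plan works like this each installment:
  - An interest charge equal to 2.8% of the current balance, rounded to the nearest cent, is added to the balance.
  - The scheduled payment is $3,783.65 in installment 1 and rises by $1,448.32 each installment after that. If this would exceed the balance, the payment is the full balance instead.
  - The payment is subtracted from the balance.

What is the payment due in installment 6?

$11,025.25

# | Opening | Interest | Payment | End bal
1 | $46,705.92 | $1,307.77 | $3,783.65 | $44,230.04
2 | $44,230.04 | $1,238.44 | $5,231.97 | $40,236.51
3 | $40,236.51 | $1,126.62 | $6,680.29 | $34,682.84
4 | $34,682.84 | $971.12 | $8,128.61 | $27,525.35
5 | $27,525.35 | $770.71 | $9,576.93 | $18,719.13
6 | $18,719.13 | $524.14 | $11,025.25 | $8,218.02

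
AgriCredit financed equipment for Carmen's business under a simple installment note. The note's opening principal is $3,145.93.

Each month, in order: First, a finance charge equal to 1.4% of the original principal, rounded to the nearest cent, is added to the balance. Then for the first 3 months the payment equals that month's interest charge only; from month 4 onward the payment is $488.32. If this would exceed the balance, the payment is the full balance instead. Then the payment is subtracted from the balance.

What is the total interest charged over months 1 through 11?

$484.44

Month 1: $3,145.93 +$44.04 interest = $3,189.97; pay $44.04 → $3,145.93
Month 2: $3,145.93 +$44.04 interest = $3,189.97; pay $44.04 → $3,145.93
Month 3: $3,145.93 +$44.04 interest = $3,189.97; pay $44.04 → $3,145.93
Month 4: $3,145.93 +$44.04 interest = $3,189.97; pay $488.32 → $2,701.65
Month 5: $2,701.65 +$44.04 interest = $2,745.69; pay $488.32 → $2,257.37
Month 6: $2,257.37 +$44.04 interest = $2,301.41; pay $488.32 → $1,813.09
Month 7: $1,813.09 +$44.04 interest = $1,857.13; pay $488.32 → $1,368.81
Month 8: $1,368.81 +$44.04 interest = $1,412.85; pay $488.32 → $924.53
Month 9: $924.53 +$44.04 interest = $968.57; pay $488.32 → $480.25
Month 10: $480.25 +$44.04 interest = $524.29; pay $488.32 → $35.97
Month 11: $35.97 +$44.04 interest = $80.01; pay $80.01 → $0.00
Total interest: $44.04 + $44.04 + $44.04 + $44.04 + $44.04 + $44.04 + $44.04 + $44.04 + $44.04 + $44.04 + $44.04 = $484.44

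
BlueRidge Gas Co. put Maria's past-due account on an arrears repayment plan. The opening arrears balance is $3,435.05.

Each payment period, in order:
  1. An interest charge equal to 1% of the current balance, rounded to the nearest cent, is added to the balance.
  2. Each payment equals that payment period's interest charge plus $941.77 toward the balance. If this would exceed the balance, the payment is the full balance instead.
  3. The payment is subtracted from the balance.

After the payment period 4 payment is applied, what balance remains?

Payment period 1: $3,435.05 +$34.35 interest = $3,469.40; pay $976.12 → $2,493.28
Payment period 2: $2,493.28 +$24.93 interest = $2,518.21; pay $966.70 → $1,551.51
Payment period 3: $1,551.51 +$15.52 interest = $1,567.03; pay $957.29 → $609.74
Payment period 4: $609.74 +$6.10 interest = $615.84; pay $615.84 → $0.00

$0.00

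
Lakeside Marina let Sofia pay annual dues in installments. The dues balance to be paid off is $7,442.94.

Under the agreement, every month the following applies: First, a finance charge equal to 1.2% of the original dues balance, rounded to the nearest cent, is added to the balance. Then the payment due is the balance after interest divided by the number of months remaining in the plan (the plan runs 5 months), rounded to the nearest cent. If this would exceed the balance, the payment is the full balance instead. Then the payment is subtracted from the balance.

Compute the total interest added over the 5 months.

Month 1: opening $7,442.94; interest $89.32 → $7,532.26; payment $1,506.45; balance $6,025.81
Month 2: opening $6,025.81; interest $89.32 → $6,115.13; payment $1,528.78; balance $4,586.35
Month 3: opening $4,586.35; interest $89.32 → $4,675.67; payment $1,558.56; balance $3,117.11
Month 4: opening $3,117.11; interest $89.32 → $3,206.43; payment $1,603.22; balance $1,603.21
Month 5: opening $1,603.21; interest $89.32 → $1,692.53; payment $1,692.53; balance $0.00
Total interest: $89.32 + $89.32 + $89.32 + $89.32 + $89.32 = $446.60

$446.60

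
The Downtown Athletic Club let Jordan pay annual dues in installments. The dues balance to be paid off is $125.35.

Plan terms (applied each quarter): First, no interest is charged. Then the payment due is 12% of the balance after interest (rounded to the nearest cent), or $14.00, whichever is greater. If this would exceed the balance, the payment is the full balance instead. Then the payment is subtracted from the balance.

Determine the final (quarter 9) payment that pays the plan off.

$12.31

# | Opening | Payment | End bal
1 | $125.35 | $15.04 | $110.31
2 | $110.31 | $14.00 | $96.31
3 | $96.31 | $14.00 | $82.31
4 | $82.31 | $14.00 | $68.31
5 | $68.31 | $14.00 | $54.31
6 | $54.31 | $14.00 | $40.31
7 | $40.31 | $14.00 | $26.31
8 | $26.31 | $14.00 | $12.31
9 | $12.31 | $12.31 | $0.00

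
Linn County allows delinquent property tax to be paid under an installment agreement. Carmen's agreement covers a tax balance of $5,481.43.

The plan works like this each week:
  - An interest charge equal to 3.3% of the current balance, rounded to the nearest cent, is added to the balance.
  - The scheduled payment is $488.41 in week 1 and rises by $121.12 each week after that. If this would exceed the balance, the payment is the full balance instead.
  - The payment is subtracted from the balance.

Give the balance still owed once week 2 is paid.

Week 1: opening $5,481.43; interest $180.89 → $5,662.32; payment $488.41; balance $5,173.91
Week 2: opening $5,173.91; interest $170.74 → $5,344.65; payment $609.53; balance $4,735.12

$4,735.12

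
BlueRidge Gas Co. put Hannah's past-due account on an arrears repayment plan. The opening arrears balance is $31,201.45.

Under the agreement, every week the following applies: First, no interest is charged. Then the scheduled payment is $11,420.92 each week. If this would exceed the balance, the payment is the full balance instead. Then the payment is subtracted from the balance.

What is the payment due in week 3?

$8,359.61

Week 1: $31,201.45 − $11,420.92 → $19,780.53
Week 2: $19,780.53 − $11,420.92 → $8,359.61
Week 3: $8,359.61 − $8,359.61 → $0.00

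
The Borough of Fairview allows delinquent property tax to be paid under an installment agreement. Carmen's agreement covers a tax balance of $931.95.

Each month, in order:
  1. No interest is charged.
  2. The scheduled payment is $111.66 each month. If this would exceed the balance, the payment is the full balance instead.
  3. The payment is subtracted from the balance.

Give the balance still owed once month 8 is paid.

Month 1: opening $931.95; payment $111.66; balance $820.29
Month 2: opening $820.29; payment $111.66; balance $708.63
Month 3: opening $708.63; payment $111.66; balance $596.97
Month 4: opening $596.97; payment $111.66; balance $485.31
Month 5: opening $485.31; payment $111.66; balance $373.65
Month 6: opening $373.65; payment $111.66; balance $261.99
Month 7: opening $261.99; payment $111.66; balance $150.33
Month 8: opening $150.33; payment $111.66; balance $38.67

$38.67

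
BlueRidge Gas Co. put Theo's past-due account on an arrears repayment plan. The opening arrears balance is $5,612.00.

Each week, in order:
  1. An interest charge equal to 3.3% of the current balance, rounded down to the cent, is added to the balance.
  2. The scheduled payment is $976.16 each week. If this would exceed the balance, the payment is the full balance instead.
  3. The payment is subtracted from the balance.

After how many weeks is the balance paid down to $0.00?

# | Opening | Interest | Payment | End bal
1 | $5,612.00 | $185.19 | $976.16 | $4,821.03
2 | $4,821.03 | $159.09 | $976.16 | $4,003.96
3 | $4,003.96 | $132.13 | $976.16 | $3,159.93
4 | $3,159.93 | $104.27 | $976.16 | $2,288.04
5 | $2,288.04 | $75.50 | $976.16 | $1,387.38
6 | $1,387.38 | $45.78 | $976.16 | $457.00
7 | $457.00 | $15.08 | $472.08 | $0.00
Balance reaches $0.00 in week 7.

7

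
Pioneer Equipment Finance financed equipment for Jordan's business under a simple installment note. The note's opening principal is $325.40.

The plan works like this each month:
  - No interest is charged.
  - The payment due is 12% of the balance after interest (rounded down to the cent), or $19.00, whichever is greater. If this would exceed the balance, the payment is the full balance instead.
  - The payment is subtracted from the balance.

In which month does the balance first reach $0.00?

14

Month 1: $325.40 − $39.04 → $286.36
Month 2: $286.36 − $34.36 → $252.00
Month 3: $252.00 − $30.24 → $221.76
Month 4: $221.76 − $26.61 → $195.15
Month 5: $195.15 − $23.41 → $171.74
Month 6: $171.74 − $20.60 → $151.14
Month 7: $151.14 − $19.00 → $132.14
Month 8: $132.14 − $19.00 → $113.14
Month 9: $113.14 − $19.00 → $94.14
Month 10: $94.14 − $19.00 → $75.14
Month 11: $75.14 − $19.00 → $56.14
Month 12: $56.14 − $19.00 → $37.14
Month 13: $37.14 − $19.00 → $18.14
Month 14: $18.14 − $18.14 → $0.00
Balance reaches $0.00 in month 14.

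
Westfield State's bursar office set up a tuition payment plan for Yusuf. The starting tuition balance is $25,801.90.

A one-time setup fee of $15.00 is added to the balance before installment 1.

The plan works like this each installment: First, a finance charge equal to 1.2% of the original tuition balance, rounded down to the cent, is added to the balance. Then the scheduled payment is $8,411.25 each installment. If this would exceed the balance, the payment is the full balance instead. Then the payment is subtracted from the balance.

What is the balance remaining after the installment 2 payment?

Installment 1: opening $25,816.90; interest $309.62 → $26,126.52; payment $8,411.25; balance $17,715.27
Installment 2: opening $17,715.27; interest $309.62 → $18,024.89; payment $8,411.25; balance $9,613.64

$9,613.64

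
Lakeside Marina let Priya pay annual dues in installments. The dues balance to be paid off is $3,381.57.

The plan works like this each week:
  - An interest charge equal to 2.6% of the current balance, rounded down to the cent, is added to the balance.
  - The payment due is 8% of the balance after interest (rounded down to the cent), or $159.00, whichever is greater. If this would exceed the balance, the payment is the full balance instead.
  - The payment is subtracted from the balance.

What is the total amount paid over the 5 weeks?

# | Opening | Interest | Payment | End bal
1 | $3,381.57 | $87.92 | $277.55 | $3,191.94
2 | $3,191.94 | $82.99 | $261.99 | $3,012.94
3 | $3,012.94 | $78.33 | $247.30 | $2,843.97
4 | $2,843.97 | $73.94 | $233.43 | $2,684.48
5 | $2,684.48 | $69.79 | $220.34 | $2,533.93
Total paid: $1,240.61

$1,240.61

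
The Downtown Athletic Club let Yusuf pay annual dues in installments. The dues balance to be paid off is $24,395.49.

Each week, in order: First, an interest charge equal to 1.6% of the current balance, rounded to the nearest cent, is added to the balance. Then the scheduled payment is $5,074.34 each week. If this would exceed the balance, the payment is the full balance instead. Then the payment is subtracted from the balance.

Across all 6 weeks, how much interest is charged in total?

Week 1: $24,395.49 +$390.33 interest = $24,785.82; pay $5,074.34 → $19,711.48
Week 2: $19,711.48 +$315.38 interest = $20,026.86; pay $5,074.34 → $14,952.52
Week 3: $14,952.52 +$239.24 interest = $15,191.76; pay $5,074.34 → $10,117.42
Week 4: $10,117.42 +$161.88 interest = $10,279.30; pay $5,074.34 → $5,204.96
Week 5: $5,204.96 +$83.28 interest = $5,288.24; pay $5,074.34 → $213.90
Week 6: $213.90 +$3.42 interest = $217.32; pay $217.32 → $0.00
Total interest: $390.33 + $315.38 + $239.24 + $161.88 + $83.28 + $3.42 = $1,193.53

$1,193.53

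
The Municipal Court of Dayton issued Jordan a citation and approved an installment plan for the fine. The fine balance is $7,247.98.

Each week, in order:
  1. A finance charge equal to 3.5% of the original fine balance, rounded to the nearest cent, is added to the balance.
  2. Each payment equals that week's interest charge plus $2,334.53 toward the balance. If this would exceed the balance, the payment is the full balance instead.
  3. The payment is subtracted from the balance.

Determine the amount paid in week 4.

$498.07

Week 1: opening $7,247.98; interest $253.68 → $7,501.66; payment $2,588.21; balance $4,913.45
Week 2: opening $4,913.45; interest $253.68 → $5,167.13; payment $2,588.21; balance $2,578.92
Week 3: opening $2,578.92; interest $253.68 → $2,832.60; payment $2,588.21; balance $244.39
Week 4: opening $244.39; interest $253.68 → $498.07; payment $498.07; balance $0.00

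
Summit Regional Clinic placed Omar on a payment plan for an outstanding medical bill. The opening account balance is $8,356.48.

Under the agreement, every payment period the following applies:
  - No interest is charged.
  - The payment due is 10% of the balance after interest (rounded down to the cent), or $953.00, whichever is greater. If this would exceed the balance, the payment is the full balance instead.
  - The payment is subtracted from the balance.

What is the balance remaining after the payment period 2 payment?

Payment period 1: $8,356.48 − $953.00 → $7,403.48
Payment period 2: $7,403.48 − $953.00 → $6,450.48

$6,450.48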